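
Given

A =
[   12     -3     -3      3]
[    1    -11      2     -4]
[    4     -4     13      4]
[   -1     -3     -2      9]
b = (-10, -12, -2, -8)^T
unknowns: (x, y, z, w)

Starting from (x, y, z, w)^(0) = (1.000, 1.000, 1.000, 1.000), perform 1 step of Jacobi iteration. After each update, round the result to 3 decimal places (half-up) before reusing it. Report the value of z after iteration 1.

-0.462

Iteration 1:
  x = (-10 - (-3)·1.000 - (-3)·1.000 - (3)·1.000) / (12) = -0.583
  y = (-12 - (1)·1.000 - (2)·1.000 - (-4)·1.000) / (-11) = 1.000
  z = (-2 - (4)·1.000 - (-4)·1.000 - (4)·1.000) / (13) = -0.462
  w = (-8 - (-1)·1.000 - (-3)·1.000 - (-2)·1.000) / (9) = -0.222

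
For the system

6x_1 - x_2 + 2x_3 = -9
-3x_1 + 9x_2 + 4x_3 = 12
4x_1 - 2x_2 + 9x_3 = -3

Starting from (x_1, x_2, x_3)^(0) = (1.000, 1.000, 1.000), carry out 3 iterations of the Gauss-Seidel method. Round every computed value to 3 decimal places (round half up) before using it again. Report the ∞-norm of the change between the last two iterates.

0.032

Iteration 1:
  x_1 = (-9 - (-1)·1.000 - (2)·1.000) / (6) = -1.667
  x_2 = (12 - (-3)·-1.667 - (4)·1.000) / (9) = 0.333
  x_3 = (-3 - (4)·-1.667 - (-2)·0.333) / (9) = 0.482
Iteration 2:
  x_1 = (-9 - (-1)·0.333 - (2)·0.482) / (6) = -1.605
  x_2 = (12 - (-3)·-1.605 - (4)·0.482) / (9) = 0.584
  x_3 = (-3 - (4)·-1.605 - (-2)·0.584) / (9) = 0.510
Iteration 3:
  x_1 = (-9 - (-1)·0.584 - (2)·0.510) / (6) = -1.573
  x_2 = (12 - (-3)·-1.573 - (4)·0.510) / (9) = 0.582
  x_3 = (-3 - (4)·-1.573 - (-2)·0.582) / (9) = 0.495
Change: (0.032, -0.002, -0.015) → max |·| = 0.032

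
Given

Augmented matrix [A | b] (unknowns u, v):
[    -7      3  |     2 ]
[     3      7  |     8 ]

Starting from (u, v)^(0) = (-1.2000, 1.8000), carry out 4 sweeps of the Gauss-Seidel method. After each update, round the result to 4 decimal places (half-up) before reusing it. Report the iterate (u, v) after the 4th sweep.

Iteration 1:
  u = (2 - (3)·1.8000) / (-7) = 0.4857
  v = (8 - (3)·0.4857) / (7) = 0.9347
Iteration 2:
  u = (2 - (3)·0.9347) / (-7) = 0.1149
  v = (8 - (3)·0.1149) / (7) = 1.0936
Iteration 3:
  u = (2 - (3)·1.0936) / (-7) = 0.1830
  v = (8 - (3)·0.1830) / (7) = 1.0644
Iteration 4:
  u = (2 - (3)·1.0644) / (-7) = 0.1705
  v = (8 - (3)·0.1705) / (7) = 1.0698

(0.1705, 1.0698)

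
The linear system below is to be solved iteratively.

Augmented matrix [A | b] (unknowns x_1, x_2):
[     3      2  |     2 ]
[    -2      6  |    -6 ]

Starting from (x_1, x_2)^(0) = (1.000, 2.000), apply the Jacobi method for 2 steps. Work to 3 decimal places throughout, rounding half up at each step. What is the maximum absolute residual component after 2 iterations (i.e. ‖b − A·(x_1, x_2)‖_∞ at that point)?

Iteration 1:
  x_1 = (2 - (2)·2.000) / (3) = -0.667
  x_2 = (-6 - (-2)·1.000) / (6) = -0.667
Iteration 2:
  x_1 = (2 - (2)·-0.667) / (3) = 1.111
  x_2 = (-6 - (-2)·-0.667) / (6) = -1.222
Residual b − A·x = (1.111, 3.554); ∞-norm = 3.554

3.554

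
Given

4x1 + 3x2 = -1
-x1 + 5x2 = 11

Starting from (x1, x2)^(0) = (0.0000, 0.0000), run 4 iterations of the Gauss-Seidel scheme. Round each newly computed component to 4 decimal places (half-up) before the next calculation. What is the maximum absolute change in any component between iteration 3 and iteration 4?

0.0363

Iteration 1:
  x1 = (-1 - (3)·0.0000) / (4) = -0.2500
  x2 = (11 - (-1)·-0.2500) / (5) = 2.1500
Iteration 2:
  x1 = (-1 - (3)·2.1500) / (4) = -1.8625
  x2 = (11 - (-1)·-1.8625) / (5) = 1.8275
Iteration 3:
  x1 = (-1 - (3)·1.8275) / (4) = -1.6206
  x2 = (11 - (-1)·-1.6206) / (5) = 1.8759
Iteration 4:
  x1 = (-1 - (3)·1.8759) / (4) = -1.6569
  x2 = (11 - (-1)·-1.6569) / (5) = 1.8686
Change: (-0.0363, -0.0073) → max |·| = 0.0363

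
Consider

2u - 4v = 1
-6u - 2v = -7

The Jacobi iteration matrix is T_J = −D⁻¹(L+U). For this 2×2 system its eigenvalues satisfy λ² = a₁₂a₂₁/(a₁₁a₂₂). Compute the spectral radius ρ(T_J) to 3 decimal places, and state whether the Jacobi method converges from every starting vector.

2.449

a₁₂a₂₁/(a₁₁a₂₂) = (-4)·(-6) / ((2)·(-2)) = -6.000000
ρ = √|-6.000000| = √6.000000 = 2.449
ρ > 1, so Jacobi diverges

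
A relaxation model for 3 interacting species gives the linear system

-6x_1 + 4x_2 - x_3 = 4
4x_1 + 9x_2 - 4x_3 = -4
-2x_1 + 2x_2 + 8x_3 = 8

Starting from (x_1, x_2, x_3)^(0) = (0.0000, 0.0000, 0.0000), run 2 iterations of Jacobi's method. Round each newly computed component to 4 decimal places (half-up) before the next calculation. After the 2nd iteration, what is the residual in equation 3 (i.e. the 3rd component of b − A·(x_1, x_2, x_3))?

-2.4070

Iteration 1:
  x_1 = (4 - (4)·0.0000 - (-1)·0.0000) / (-6) = -0.6667
  x_2 = (-4 - (4)·0.0000 - (-4)·0.0000) / (9) = -0.4444
  x_3 = (8 - (-2)·0.0000 - (2)·0.0000) / (8) = 1.0000
Iteration 2:
  x_1 = (4 - (4)·-0.4444 - (-1)·1.0000) / (-6) = -1.1296
  x_2 = (-4 - (4)·-0.6667 - (-4)·1.0000) / (9) = 0.2963
  x_3 = (8 - (-2)·-0.6667 - (2)·-0.4444) / (8) = 0.9444
Residual b − A·x = (-3.0184, 1.6293, -2.4070)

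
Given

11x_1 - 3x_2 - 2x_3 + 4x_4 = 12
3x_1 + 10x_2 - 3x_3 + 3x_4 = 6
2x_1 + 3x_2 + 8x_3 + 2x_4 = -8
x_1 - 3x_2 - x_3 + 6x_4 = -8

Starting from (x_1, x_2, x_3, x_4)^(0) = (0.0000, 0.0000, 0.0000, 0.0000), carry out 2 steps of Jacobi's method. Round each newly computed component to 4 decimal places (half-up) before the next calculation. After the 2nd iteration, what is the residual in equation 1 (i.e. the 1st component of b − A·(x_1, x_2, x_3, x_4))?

-0.8171

Iteration 1:
  x_1 = (12 - (-3)·0.0000 - (-2)·0.0000 - (4)·0.0000) / (11) = 1.0909
  x_2 = (6 - (3)·0.0000 - (-3)·0.0000 - (3)·0.0000) / (10) = 0.6000
  x_3 = (-8 - (2)·0.0000 - (3)·0.0000 - (2)·0.0000) / (8) = -1.0000
  x_4 = (-8 - (1)·0.0000 - (-3)·0.0000 - (-1)·0.0000) / (6) = -1.3333
Iteration 2:
  x_1 = (12 - (-3)·0.6000 - (-2)·-1.0000 - (4)·-1.3333) / (11) = 1.5576
  x_2 = (6 - (3)·1.0909 - (-3)·-1.0000 - (3)·-1.3333) / (10) = 0.3727
  x_3 = (-8 - (2)·1.0909 - (3)·0.6000 - (2)·-1.3333) / (8) = -1.1644
  x_4 = (-8 - (1)·1.0909 - (-3)·0.6000 - (-1)·-1.0000) / (6) = -1.3818
Residual b − A·x = (-0.8171, -1.7476, -0.1545, -1.3131)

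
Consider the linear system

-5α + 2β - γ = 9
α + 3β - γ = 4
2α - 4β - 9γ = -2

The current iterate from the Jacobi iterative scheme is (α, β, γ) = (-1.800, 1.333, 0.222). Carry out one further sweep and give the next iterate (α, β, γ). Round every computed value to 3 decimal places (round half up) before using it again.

One sweep:
  α = (9 - (2)·1.333 - (-1)·0.222) / (-5) = -1.311
  β = (4 - (1)·-1.800 - (-1)·0.222) / (3) = 2.007
  γ = (-2 - (2)·-1.800 - (-4)·1.333) / (-9) = -0.770

(-1.311, 2.007, -0.770)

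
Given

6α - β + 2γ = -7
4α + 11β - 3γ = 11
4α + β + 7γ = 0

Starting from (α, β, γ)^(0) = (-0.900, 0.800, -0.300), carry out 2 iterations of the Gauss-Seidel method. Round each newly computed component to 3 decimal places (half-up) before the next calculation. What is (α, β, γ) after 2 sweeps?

Iteration 1:
  α = (-7 - (-1)·0.800 - (2)·-0.300) / (6) = -0.933
  β = (11 - (4)·-0.933 - (-3)·-0.300) / (11) = 1.257
  γ = (0 - (4)·-0.933 - (1)·1.257) / (7) = 0.354
Iteration 2:
  α = (-7 - (-1)·1.257 - (2)·0.354) / (6) = -1.075
  β = (11 - (4)·-1.075 - (-3)·0.354) / (11) = 1.487
  γ = (0 - (4)·-1.075 - (1)·1.487) / (7) = 0.402

(-1.075, 1.487, 0.402)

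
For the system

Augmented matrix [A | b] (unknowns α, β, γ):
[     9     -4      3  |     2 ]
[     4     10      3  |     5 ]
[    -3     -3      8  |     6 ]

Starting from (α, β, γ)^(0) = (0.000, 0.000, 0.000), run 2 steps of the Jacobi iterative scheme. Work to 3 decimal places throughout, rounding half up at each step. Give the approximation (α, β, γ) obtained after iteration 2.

(0.194, 0.186, 1.021)

Iteration 1:
  α = (2 - (-4)·0.000 - (3)·0.000) / (9) = 0.222
  β = (5 - (4)·0.000 - (3)·0.000) / (10) = 0.500
  γ = (6 - (-3)·0.000 - (-3)·0.000) / (8) = 0.750
Iteration 2:
  α = (2 - (-4)·0.500 - (3)·0.750) / (9) = 0.194
  β = (5 - (4)·0.222 - (3)·0.750) / (10) = 0.186
  γ = (6 - (-3)·0.222 - (-3)·0.500) / (8) = 1.021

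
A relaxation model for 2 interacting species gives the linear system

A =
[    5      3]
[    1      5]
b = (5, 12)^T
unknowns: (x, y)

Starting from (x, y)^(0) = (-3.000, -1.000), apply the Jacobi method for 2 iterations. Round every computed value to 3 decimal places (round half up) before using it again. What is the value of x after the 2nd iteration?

-0.800

Iteration 1:
  x = (5 - (3)·-1.000) / (5) = 1.600
  y = (12 - (1)·-3.000) / (5) = 3.000
Iteration 2:
  x = (5 - (3)·3.000) / (5) = -0.800
  y = (12 - (1)·1.600) / (5) = 2.080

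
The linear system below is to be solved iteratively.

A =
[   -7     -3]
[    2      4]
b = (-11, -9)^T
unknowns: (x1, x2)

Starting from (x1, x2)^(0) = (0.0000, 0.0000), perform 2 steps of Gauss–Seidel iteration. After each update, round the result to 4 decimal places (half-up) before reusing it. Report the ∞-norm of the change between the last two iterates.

Iteration 1:
  x1 = (-11 - (-3)·0.0000) / (-7) = 1.5714
  x2 = (-9 - (2)·1.5714) / (4) = -3.0357
Iteration 2:
  x1 = (-11 - (-3)·-3.0357) / (-7) = 2.8724
  x2 = (-9 - (2)·2.8724) / (4) = -3.6862
Change: (1.3010, -0.6505) → max |·| = 1.3010

1.3010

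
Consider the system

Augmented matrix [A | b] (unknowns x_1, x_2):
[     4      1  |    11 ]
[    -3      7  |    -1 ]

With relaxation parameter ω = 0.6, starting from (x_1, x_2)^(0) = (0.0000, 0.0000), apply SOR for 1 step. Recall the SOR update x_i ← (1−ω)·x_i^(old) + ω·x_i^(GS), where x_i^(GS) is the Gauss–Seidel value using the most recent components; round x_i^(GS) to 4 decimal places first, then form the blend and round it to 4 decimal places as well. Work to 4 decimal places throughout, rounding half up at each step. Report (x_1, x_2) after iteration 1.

Iteration 1:
  x_1: GS value = (11 - (1)·0.0000) / (4) = 2.7500;  x_1 ← (1−ω)·0.0000 + ω·2.7500 = 1.6500
  x_2: GS value = (-1 - (-3)·1.6500) / (7) = 0.5643;  x_2 ← (1−ω)·0.0000 + ω·0.5643 = 0.3386

(1.6500, 0.3386)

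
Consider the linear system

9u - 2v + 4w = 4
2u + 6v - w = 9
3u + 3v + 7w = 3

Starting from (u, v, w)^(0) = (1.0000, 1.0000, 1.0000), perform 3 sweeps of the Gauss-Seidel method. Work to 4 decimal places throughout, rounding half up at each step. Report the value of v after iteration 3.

Iteration 1:
  u = (4 - (-2)·1.0000 - (4)·1.0000) / (9) = 0.2222
  v = (9 - (2)·0.2222 - (-1)·1.0000) / (6) = 1.5926
  w = (3 - (3)·0.2222 - (3)·1.5926) / (7) = -0.3492
Iteration 2:
  u = (4 - (-2)·1.5926 - (4)·-0.3492) / (9) = 0.9536
  v = (9 - (2)·0.9536 - (-1)·-0.3492) / (6) = 1.1239
  w = (3 - (3)·0.9536 - (3)·1.1239) / (7) = -0.4618
Iteration 3:
  u = (4 - (-2)·1.1239 - (4)·-0.4618) / (9) = 0.8994
  v = (9 - (2)·0.8994 - (-1)·-0.4618) / (6) = 1.1232
  w = (3 - (3)·0.8994 - (3)·1.1232) / (7) = -0.4383

1.1232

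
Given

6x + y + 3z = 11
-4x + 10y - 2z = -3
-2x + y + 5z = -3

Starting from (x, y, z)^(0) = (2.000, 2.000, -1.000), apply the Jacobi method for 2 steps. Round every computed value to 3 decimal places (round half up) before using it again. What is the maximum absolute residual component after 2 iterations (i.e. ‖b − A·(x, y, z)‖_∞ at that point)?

Iteration 1:
  x = (11 - (1)·2.000 - (3)·-1.000) / (6) = 2.000
  y = (-3 - (-4)·2.000 - (-2)·-1.000) / (10) = 0.300
  z = (-3 - (-2)·2.000 - (1)·2.000) / (5) = -0.200
Iteration 2:
  x = (11 - (1)·0.300 - (3)·-0.200) / (6) = 1.883
  y = (-3 - (-4)·2.000 - (-2)·-0.200) / (10) = 0.460
  z = (-3 - (-2)·2.000 - (1)·0.300) / (5) = 0.140
Residual b − A·x = (-1.178, 0.212, -0.394); ∞-norm = 1.178

1.178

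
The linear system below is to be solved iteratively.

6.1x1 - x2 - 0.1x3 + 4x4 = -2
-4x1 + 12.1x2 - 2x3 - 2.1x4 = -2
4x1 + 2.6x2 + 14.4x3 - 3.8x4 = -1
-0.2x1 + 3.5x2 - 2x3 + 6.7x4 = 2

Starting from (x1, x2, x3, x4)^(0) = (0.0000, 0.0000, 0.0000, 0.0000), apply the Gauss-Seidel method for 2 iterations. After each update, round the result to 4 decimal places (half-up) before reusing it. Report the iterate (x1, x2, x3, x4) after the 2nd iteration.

Iteration 1:
  x1 = (-2 - (-1)·0.0000 - (-0.1)·0.0000 - (4)·0.0000) / (6.1) = -0.3279
  x2 = (-2 - (-4)·-0.3279 - (-2)·0.0000 - (-2.1)·0.0000) / (12.1) = -0.2737
  x3 = (-1 - (4)·-0.3279 - (2.6)·-0.2737 - (-3.8)·0.0000) / (14.4) = 0.0711
  x4 = (2 - (-0.2)·-0.3279 - (3.5)·-0.2737 - (-2)·0.0711) / (6.7) = 0.4529
Iteration 2:
  x1 = (-2 - (-1)·-0.2737 - (-0.1)·0.0711 - (4)·0.4529) / (6.1) = -0.6686
  x2 = (-2 - (-4)·-0.6686 - (-2)·0.0711 - (-2.1)·0.4529) / (12.1) = -0.2960
  x3 = (-1 - (4)·-0.6686 - (2.6)·-0.2960 - (-3.8)·0.4529) / (14.4) = 0.2892
  x4 = (2 - (-0.2)·-0.6686 - (3.5)·-0.2960 - (-2)·0.2892) / (6.7) = 0.5195

(-0.6686, -0.2960, 0.2892, 0.5195)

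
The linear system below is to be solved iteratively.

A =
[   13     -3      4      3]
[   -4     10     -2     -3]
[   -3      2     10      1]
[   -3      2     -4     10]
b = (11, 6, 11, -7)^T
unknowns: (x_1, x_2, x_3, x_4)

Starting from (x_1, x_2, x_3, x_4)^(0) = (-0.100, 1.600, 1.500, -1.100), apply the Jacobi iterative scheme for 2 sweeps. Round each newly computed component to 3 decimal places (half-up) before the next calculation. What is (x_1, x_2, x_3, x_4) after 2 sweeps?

Iteration 1:
  x_1 = (11 - (-3)·1.600 - (4)·1.500 - (3)·-1.100) / (13) = 1.008
  x_2 = (6 - (-4)·-0.100 - (-2)·1.500 - (-3)·-1.100) / (10) = 0.530
  x_3 = (11 - (-3)·-0.100 - (2)·1.600 - (1)·-1.100) / (10) = 0.860
  x_4 = (-7 - (-3)·-0.100 - (2)·1.600 - (-4)·1.500) / (10) = -0.450
Iteration 2:
  x_1 = (11 - (-3)·0.530 - (4)·0.860 - (3)·-0.450) / (13) = 0.808
  x_2 = (6 - (-4)·1.008 - (-2)·0.860 - (-3)·-0.450) / (10) = 1.040
  x_3 = (11 - (-3)·1.008 - (2)·0.530 - (1)·-0.450) / (10) = 1.341
  x_4 = (-7 - (-3)·1.008 - (2)·0.530 - (-4)·0.860) / (10) = -0.160

(0.808, 1.040, 1.341, -0.160)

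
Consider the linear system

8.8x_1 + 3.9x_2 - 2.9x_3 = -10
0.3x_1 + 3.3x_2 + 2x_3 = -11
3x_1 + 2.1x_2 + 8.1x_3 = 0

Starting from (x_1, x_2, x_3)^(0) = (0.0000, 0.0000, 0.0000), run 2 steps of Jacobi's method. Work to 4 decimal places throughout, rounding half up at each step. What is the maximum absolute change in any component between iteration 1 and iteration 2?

1.4773

Iteration 1:
  x_1 = (-10 - (3.9)·0.0000 - (-2.9)·0.0000) / (8.8) = -1.1364
  x_2 = (-11 - (0.3)·0.0000 - (2)·0.0000) / (3.3) = -3.3333
  x_3 = (0 - (3)·0.0000 - (2.1)·0.0000) / (8.1) = 0.0000
Iteration 2:
  x_1 = (-10 - (3.9)·-3.3333 - (-2.9)·0.0000) / (8.8) = 0.3409
  x_2 = (-11 - (0.3)·-1.1364 - (2)·0.0000) / (3.3) = -3.2300
  x_3 = (0 - (3)·-1.1364 - (2.1)·-3.3333) / (8.1) = 1.2851
Change: (1.4773, 0.1033, 1.2851) → max |·| = 1.4773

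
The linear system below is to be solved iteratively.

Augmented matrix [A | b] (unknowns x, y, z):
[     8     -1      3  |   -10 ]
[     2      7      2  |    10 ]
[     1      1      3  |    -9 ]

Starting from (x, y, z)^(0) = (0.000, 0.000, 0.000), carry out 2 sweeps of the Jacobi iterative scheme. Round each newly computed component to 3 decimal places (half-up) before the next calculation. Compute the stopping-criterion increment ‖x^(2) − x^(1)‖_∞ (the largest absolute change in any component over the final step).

Iteration 1:
  x = (-10 - (-1)·0.000 - (3)·0.000) / (8) = -1.250
  y = (10 - (2)·0.000 - (2)·0.000) / (7) = 1.429
  z = (-9 - (1)·0.000 - (1)·0.000) / (3) = -3.000
Iteration 2:
  x = (-10 - (-1)·1.429 - (3)·-3.000) / (8) = 0.054
  y = (10 - (2)·-1.250 - (2)·-3.000) / (7) = 2.643
  z = (-9 - (1)·-1.250 - (1)·1.429) / (3) = -3.060
Change: (1.304, 1.214, -0.060) → max |·| = 1.304

1.304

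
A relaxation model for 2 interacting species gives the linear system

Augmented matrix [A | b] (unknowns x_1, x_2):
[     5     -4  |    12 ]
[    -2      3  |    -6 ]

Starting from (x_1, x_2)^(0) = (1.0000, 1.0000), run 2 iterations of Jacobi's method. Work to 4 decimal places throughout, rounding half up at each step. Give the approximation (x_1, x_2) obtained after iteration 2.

Iteration 1:
  x_1 = (12 - (-4)·1.0000) / (5) = 3.2000
  x_2 = (-6 - (-2)·1.0000) / (3) = -1.3333
Iteration 2:
  x_1 = (12 - (-4)·-1.3333) / (5) = 1.3334
  x_2 = (-6 - (-2)·3.2000) / (3) = 0.1333

(1.3334, 0.1333)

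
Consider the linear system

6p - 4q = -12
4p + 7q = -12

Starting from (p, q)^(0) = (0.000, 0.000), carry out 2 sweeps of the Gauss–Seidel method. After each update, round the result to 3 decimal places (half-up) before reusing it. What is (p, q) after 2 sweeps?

(-2.381, -0.354)

Iteration 1:
  p = (-12 - (-4)·0.000) / (6) = -2.000
  q = (-12 - (4)·-2.000) / (7) = -0.571
Iteration 2:
  p = (-12 - (-4)·-0.571) / (6) = -2.381
  q = (-12 - (4)·-2.381) / (7) = -0.354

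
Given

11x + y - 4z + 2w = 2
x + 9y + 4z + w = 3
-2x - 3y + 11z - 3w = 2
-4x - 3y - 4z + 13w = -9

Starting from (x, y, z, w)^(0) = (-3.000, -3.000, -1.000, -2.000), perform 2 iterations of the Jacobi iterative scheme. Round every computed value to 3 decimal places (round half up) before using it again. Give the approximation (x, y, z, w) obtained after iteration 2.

(-0.092, 1.341, -0.085, -0.776)

Iteration 1:
  x = (2 - (1)·-3.000 - (-4)·-1.000 - (2)·-2.000) / (11) = 0.455
  y = (3 - (1)·-3.000 - (4)·-1.000 - (1)·-2.000) / (9) = 1.333
  z = (2 - (-2)·-3.000 - (-3)·-3.000 - (-3)·-2.000) / (11) = -1.727
  w = (-9 - (-4)·-3.000 - (-3)·-3.000 - (-4)·-1.000) / (13) = -2.615
Iteration 2:
  x = (2 - (1)·1.333 - (-4)·-1.727 - (2)·-2.615) / (11) = -0.092
  y = (3 - (1)·0.455 - (4)·-1.727 - (1)·-2.615) / (9) = 1.341
  z = (2 - (-2)·0.455 - (-3)·1.333 - (-3)·-2.615) / (11) = -0.085
  w = (-9 - (-4)·0.455 - (-3)·1.333 - (-4)·-1.727) / (13) = -0.776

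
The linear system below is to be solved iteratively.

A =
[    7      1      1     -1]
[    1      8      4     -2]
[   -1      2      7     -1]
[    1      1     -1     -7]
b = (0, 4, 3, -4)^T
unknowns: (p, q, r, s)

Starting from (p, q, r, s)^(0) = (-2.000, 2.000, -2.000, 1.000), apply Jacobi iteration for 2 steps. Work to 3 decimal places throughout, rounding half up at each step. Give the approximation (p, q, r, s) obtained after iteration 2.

(-0.122, 0.839, 0.000, 0.918)

Iteration 1:
  p = (0 - (1)·2.000 - (1)·-2.000 - (-1)·1.000) / (7) = 0.143
  q = (4 - (1)·-2.000 - (4)·-2.000 - (-2)·1.000) / (8) = 2.000
  r = (3 - (-1)·-2.000 - (2)·2.000 - (-1)·1.000) / (7) = -0.286
  s = (-4 - (1)·-2.000 - (1)·2.000 - (-1)·-2.000) / (-7) = 0.857
Iteration 2:
  p = (0 - (1)·2.000 - (1)·-0.286 - (-1)·0.857) / (7) = -0.122
  q = (4 - (1)·0.143 - (4)·-0.286 - (-2)·0.857) / (8) = 0.839
  r = (3 - (-1)·0.143 - (2)·2.000 - (-1)·0.857) / (7) = 0.000
  s = (-4 - (1)·0.143 - (1)·2.000 - (-1)·-0.286) / (-7) = 0.918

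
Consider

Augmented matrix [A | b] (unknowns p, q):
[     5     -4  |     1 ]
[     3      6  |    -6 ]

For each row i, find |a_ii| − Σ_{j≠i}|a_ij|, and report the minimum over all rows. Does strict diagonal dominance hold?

1

row 1: |5| − (4) = 1
row 2: |6| − (3) = 3
minimum over rows = 1 → strictly diagonally dominant (convergence guaranteed)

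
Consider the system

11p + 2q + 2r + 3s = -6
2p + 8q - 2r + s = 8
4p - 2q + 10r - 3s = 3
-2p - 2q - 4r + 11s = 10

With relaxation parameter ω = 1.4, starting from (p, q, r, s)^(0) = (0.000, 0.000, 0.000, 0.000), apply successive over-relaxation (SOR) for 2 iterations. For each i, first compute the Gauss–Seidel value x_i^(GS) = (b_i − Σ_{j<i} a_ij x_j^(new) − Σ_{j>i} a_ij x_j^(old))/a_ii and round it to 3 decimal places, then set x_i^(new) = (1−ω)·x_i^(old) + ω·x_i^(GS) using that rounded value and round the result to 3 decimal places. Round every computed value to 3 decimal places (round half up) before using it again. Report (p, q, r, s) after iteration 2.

(-2.047, 1.530, 2.382, 1.484)

Iteration 1:
  p: GS value = (-6 - (2)·0.000 - (2)·0.000 - (3)·0.000) / (11) = -0.545;  p ← (1−ω)·0.000 + ω·-0.545 = -0.763
  q: GS value = (8 - (2)·-0.763 - (-2)·0.000 - (1)·0.000) / (8) = 1.191;  q ← (1−ω)·0.000 + ω·1.191 = 1.667
  r: GS value = (3 - (4)·-0.763 - (-2)·1.667 - (-3)·0.000) / (10) = 0.939;  r ← (1−ω)·0.000 + ω·0.939 = 1.315
  s: GS value = (10 - (-2)·-0.763 - (-2)·1.667 - (-4)·1.315) / (11) = 1.552;  s ← (1−ω)·0.000 + ω·1.552 = 2.173
Iteration 2:
  p: GS value = (-6 - (2)·1.667 - (2)·1.315 - (3)·2.173) / (11) = -1.680;  p ← (1−ω)·-0.763 + ω·-1.680 = -2.047
  q: GS value = (8 - (2)·-2.047 - (-2)·1.315 - (1)·2.173) / (8) = 1.569;  q ← (1−ω)·1.667 + ω·1.569 = 1.530
  r: GS value = (3 - (4)·-2.047 - (-2)·1.530 - (-3)·2.173) / (10) = 2.077;  r ← (1−ω)·1.315 + ω·2.077 = 2.382
  s: GS value = (10 - (-2)·-2.047 - (-2)·1.530 - (-4)·2.382) / (11) = 1.681;  s ← (1−ω)·2.173 + ω·1.681 = 1.484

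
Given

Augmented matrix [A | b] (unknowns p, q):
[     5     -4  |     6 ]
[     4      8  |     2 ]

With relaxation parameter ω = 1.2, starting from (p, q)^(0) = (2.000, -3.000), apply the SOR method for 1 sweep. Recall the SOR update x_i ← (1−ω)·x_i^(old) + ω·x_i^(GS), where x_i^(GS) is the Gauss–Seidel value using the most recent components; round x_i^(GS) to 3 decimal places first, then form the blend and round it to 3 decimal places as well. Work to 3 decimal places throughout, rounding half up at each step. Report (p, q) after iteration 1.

Iteration 1:
  p: GS value = (6 - (-4)·-3.000) / (5) = -1.200;  p ← (1−ω)·2.000 + ω·-1.200 = -1.840
  q: GS value = (2 - (4)·-1.840) / (8) = 1.170;  q ← (1−ω)·-3.000 + ω·1.170 = 2.004

(-1.840, 2.004)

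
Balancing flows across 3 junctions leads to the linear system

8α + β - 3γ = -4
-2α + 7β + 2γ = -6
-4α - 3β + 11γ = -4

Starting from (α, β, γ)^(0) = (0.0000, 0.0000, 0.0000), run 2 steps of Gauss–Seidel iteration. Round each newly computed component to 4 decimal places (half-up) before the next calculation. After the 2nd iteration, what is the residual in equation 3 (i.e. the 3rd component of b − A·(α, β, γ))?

-0.0001

Iteration 1:
  α = (-4 - (1)·0.0000 - (-3)·0.0000) / (8) = -0.5000
  β = (-6 - (-2)·-0.5000 - (2)·0.0000) / (7) = -1.0000
  γ = (-4 - (-4)·-0.5000 - (-3)·-1.0000) / (11) = -0.8182
Iteration 2:
  α = (-4 - (1)·-1.0000 - (-3)·-0.8182) / (8) = -0.6818
  β = (-6 - (-2)·-0.6818 - (2)·-0.8182) / (7) = -0.8182
  γ = (-4 - (-4)·-0.6818 - (-3)·-0.8182) / (11) = -0.8347
Residual b − A·x = (-0.2315, 0.0332, -0.0001)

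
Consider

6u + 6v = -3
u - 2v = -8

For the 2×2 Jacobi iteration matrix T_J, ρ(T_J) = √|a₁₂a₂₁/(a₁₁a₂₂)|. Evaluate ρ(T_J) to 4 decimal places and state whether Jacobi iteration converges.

0.7071

a₁₂a₂₁/(a₁₁a₂₂) = (6)·(1) / ((6)·(-2)) = -0.500000
ρ = √|-0.500000| = √0.500000 = 0.7071
ρ < 1, so Jacobi converges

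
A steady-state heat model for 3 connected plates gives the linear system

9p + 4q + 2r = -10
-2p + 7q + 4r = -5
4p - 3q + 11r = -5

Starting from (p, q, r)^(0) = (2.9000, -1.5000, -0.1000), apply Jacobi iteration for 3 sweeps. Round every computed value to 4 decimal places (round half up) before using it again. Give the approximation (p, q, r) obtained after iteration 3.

Iteration 1:
  p = (-10 - (4)·-1.5000 - (2)·-0.1000) / (9) = -0.4222
  q = (-5 - (-2)·2.9000 - (4)·-0.1000) / (7) = 0.1714
  r = (-5 - (4)·2.9000 - (-3)·-1.5000) / (11) = -1.9182
Iteration 2:
  p = (-10 - (4)·0.1714 - (2)·-1.9182) / (9) = -0.7610
  q = (-5 - (-2)·-0.4222 - (4)·-1.9182) / (7) = 0.2612
  r = (-5 - (4)·-0.4222 - (-3)·0.1714) / (11) = -0.2543
Iteration 3:
  p = (-10 - (4)·0.2612 - (2)·-0.2543) / (9) = -1.1707
  q = (-5 - (-2)·-0.7610 - (4)·-0.2543) / (7) = -0.7864
  r = (-5 - (4)·-0.7610 - (-3)·0.2612) / (11) = -0.1066

(-1.1707, -0.7864, -0.1066)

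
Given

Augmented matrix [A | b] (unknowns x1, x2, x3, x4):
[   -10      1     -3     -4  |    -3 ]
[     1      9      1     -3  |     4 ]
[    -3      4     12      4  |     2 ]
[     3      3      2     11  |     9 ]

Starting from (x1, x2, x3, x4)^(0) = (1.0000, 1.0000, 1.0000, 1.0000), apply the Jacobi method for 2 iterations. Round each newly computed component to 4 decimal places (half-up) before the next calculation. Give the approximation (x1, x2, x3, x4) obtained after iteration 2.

Iteration 1:
  x1 = (-3 - (1)·1.0000 - (-3)·1.0000 - (-4)·1.0000) / (-10) = -0.3000
  x2 = (4 - (1)·1.0000 - (1)·1.0000 - (-3)·1.0000) / (9) = 0.5556
  x3 = (2 - (-3)·1.0000 - (4)·1.0000 - (4)·1.0000) / (12) = -0.2500
  x4 = (9 - (3)·1.0000 - (3)·1.0000 - (2)·1.0000) / (11) = 0.0909
Iteration 2:
  x1 = (-3 - (1)·0.5556 - (-3)·-0.2500 - (-4)·0.0909) / (-10) = 0.3942
  x2 = (4 - (1)·-0.3000 - (1)·-0.2500 - (-3)·0.0909) / (9) = 0.5359
  x3 = (2 - (-3)·-0.3000 - (4)·0.5556 - (4)·0.0909) / (12) = -0.1238
  x4 = (9 - (3)·-0.3000 - (3)·0.5556 - (2)·-0.2500) / (11) = 0.7939

(0.3942, 0.5359, -0.1238, 0.7939)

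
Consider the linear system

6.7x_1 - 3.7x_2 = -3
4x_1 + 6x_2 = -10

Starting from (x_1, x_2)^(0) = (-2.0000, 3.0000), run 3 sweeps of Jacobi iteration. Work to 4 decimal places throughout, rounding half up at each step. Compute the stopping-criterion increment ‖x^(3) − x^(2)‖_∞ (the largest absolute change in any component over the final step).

Iteration 1:
  x_1 = (-3 - (-3.7)·3.0000) / (6.7) = 1.2090
  x_2 = (-10 - (4)·-2.0000) / (6) = -0.3333
Iteration 2:
  x_1 = (-3 - (-3.7)·-0.3333) / (6.7) = -0.6318
  x_2 = (-10 - (4)·1.2090) / (6) = -2.4727
Iteration 3:
  x_1 = (-3 - (-3.7)·-2.4727) / (6.7) = -1.8133
  x_2 = (-10 - (4)·-0.6318) / (6) = -1.2455
Change: (-1.1815, 1.2272) → max |·| = 1.2272

1.2272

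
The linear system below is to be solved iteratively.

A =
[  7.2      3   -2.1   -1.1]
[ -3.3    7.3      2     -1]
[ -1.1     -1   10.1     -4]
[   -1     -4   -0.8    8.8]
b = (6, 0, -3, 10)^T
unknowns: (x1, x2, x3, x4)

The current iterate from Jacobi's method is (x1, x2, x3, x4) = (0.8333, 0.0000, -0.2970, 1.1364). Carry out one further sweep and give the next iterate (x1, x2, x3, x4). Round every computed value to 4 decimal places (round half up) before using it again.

One sweep:
  x1 = (6 - (3)·0.0000 - (-2.1)·-0.2970 - (-1.1)·1.1364) / (7.2) = 0.9203
  x2 = (0 - (-3.3)·0.8333 - (2)·-0.2970 - (-1)·1.1364) / (7.3) = 0.6137
  x3 = (-3 - (-1.1)·0.8333 - (-1)·0.0000 - (-4)·1.1364) / (10.1) = 0.2438
  x4 = (10 - (-1)·0.8333 - (-4)·0.0000 - (-0.8)·-0.2970) / (8.8) = 1.2041

(0.9203, 0.6137, 0.2438, 1.2041)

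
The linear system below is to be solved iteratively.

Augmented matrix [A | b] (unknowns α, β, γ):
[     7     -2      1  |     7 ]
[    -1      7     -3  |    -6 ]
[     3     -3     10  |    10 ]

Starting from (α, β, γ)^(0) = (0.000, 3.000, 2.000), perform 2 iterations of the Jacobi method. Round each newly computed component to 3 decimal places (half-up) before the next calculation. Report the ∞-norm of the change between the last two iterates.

Iteration 1:
  α = (7 - (-2)·3.000 - (1)·2.000) / (7) = 1.571
  β = (-6 - (-1)·0.000 - (-3)·2.000) / (7) = 0.000
  γ = (10 - (3)·0.000 - (-3)·3.000) / (10) = 1.900
Iteration 2:
  α = (7 - (-2)·0.000 - (1)·1.900) / (7) = 0.729
  β = (-6 - (-1)·1.571 - (-3)·1.900) / (7) = 0.182
  γ = (10 - (3)·1.571 - (-3)·0.000) / (10) = 0.529
Change: (-0.842, 0.182, -1.371) → max |·| = 1.371

1.371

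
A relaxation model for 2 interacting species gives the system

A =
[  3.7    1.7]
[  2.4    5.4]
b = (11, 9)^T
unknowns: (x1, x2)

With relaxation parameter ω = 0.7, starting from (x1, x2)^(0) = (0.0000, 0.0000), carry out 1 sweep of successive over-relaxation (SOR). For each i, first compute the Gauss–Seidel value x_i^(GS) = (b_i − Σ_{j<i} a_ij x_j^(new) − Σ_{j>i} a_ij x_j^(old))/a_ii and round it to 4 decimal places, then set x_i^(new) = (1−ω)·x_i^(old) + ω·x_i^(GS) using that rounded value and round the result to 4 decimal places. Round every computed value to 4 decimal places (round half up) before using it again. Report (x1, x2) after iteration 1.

Iteration 1:
  x1: GS value = (11 - (1.7)·0.0000) / (3.7) = 2.9730;  x1 ← (1−ω)·0.0000 + ω·2.9730 = 2.0811
  x2: GS value = (9 - (2.4)·2.0811) / (5.4) = 0.7417;  x2 ← (1−ω)·0.0000 + ω·0.7417 = 0.5192

(2.0811, 0.5192)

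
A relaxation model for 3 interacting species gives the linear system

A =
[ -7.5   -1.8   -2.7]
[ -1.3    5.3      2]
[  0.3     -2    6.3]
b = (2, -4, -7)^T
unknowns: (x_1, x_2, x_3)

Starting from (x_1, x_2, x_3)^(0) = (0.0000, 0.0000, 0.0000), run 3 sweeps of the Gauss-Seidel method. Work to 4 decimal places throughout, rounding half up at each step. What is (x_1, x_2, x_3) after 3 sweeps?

Iteration 1:
  x_1 = (2 - (-1.8)·0.0000 - (-2.7)·0.0000) / (-7.5) = -0.2667
  x_2 = (-4 - (-1.3)·-0.2667 - (2)·0.0000) / (5.3) = -0.8201
  x_3 = (-7 - (0.3)·-0.2667 - (-2)·-0.8201) / (6.3) = -1.3588
Iteration 2:
  x_1 = (2 - (-1.8)·-0.8201 - (-2.7)·-1.3588) / (-7.5) = 0.4193
  x_2 = (-4 - (-1.3)·0.4193 - (2)·-1.3588) / (5.3) = -0.1391
  x_3 = (-7 - (0.3)·0.4193 - (-2)·-0.1391) / (6.3) = -1.1752
Iteration 3:
  x_1 = (2 - (-1.8)·-0.1391 - (-2.7)·-1.1752) / (-7.5) = 0.1898
  x_2 = (-4 - (-1.3)·0.1898 - (2)·-1.1752) / (5.3) = -0.2647
  x_3 = (-7 - (0.3)·0.1898 - (-2)·-0.2647) / (6.3) = -1.2042

(0.1898, -0.2647, -1.2042)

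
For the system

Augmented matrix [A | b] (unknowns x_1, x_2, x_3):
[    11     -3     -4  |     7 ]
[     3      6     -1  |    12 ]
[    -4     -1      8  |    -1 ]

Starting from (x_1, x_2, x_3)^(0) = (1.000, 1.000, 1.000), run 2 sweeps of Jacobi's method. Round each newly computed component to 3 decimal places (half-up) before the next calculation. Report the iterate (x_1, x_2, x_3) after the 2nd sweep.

(1.273, 1.447, 0.720)

Iteration 1:
  x_1 = (7 - (-3)·1.000 - (-4)·1.000) / (11) = 1.273
  x_2 = (12 - (3)·1.000 - (-1)·1.000) / (6) = 1.667
  x_3 = (-1 - (-4)·1.000 - (-1)·1.000) / (8) = 0.500
Iteration 2:
  x_1 = (7 - (-3)·1.667 - (-4)·0.500) / (11) = 1.273
  x_2 = (12 - (3)·1.273 - (-1)·0.500) / (6) = 1.447
  x_3 = (-1 - (-4)·1.273 - (-1)·1.667) / (8) = 0.720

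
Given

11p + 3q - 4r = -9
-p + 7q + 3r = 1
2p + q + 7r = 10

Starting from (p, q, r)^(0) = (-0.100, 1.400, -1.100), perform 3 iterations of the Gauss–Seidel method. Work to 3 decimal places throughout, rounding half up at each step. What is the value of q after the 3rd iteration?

-0.550

Iteration 1:
  p = (-9 - (3)·1.400 - (-4)·-1.100) / (11) = -1.600
  q = (1 - (-1)·-1.600 - (3)·-1.100) / (7) = 0.386
  r = (10 - (2)·-1.600 - (1)·0.386) / (7) = 1.831
Iteration 2:
  p = (-9 - (3)·0.386 - (-4)·1.831) / (11) = -0.258
  q = (1 - (-1)·-0.258 - (3)·1.831) / (7) = -0.679
  r = (10 - (2)·-0.258 - (1)·-0.679) / (7) = 1.599
Iteration 3:
  p = (-9 - (3)·-0.679 - (-4)·1.599) / (11) = -0.052
  q = (1 - (-1)·-0.052 - (3)·1.599) / (7) = -0.550
  r = (10 - (2)·-0.052 - (1)·-0.550) / (7) = 1.522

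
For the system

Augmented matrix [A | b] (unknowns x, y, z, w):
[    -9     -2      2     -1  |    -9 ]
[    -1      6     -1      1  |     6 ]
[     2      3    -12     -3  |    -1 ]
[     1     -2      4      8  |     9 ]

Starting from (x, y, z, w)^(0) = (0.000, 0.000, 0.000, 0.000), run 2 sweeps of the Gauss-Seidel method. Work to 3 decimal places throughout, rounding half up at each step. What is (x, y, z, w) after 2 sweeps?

(0.748, 1.045, 0.214, 1.186)

Iteration 1:
  x = (-9 - (-2)·0.000 - (2)·0.000 - (-1)·0.000) / (-9) = 1.000
  y = (6 - (-1)·1.000 - (-1)·0.000 - (1)·0.000) / (6) = 1.167
  z = (-1 - (2)·1.000 - (3)·1.167 - (-3)·0.000) / (-12) = 0.542
  w = (9 - (1)·1.000 - (-2)·1.167 - (4)·0.542) / (8) = 1.021
Iteration 2:
  x = (-9 - (-2)·1.167 - (2)·0.542 - (-1)·1.021) / (-9) = 0.748
  y = (6 - (-1)·0.748 - (-1)·0.542 - (1)·1.021) / (6) = 1.045
  z = (-1 - (2)·0.748 - (3)·1.045 - (-3)·1.021) / (-12) = 0.214
  w = (9 - (1)·0.748 - (-2)·1.045 - (4)·0.214) / (8) = 1.186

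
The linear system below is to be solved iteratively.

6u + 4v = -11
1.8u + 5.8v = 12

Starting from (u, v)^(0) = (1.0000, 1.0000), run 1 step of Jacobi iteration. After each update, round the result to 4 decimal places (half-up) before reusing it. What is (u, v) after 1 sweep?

(-2.5000, 1.7586)

Iteration 1:
  u = (-11 - (4)·1.0000) / (6) = -2.5000
  v = (12 - (1.8)·1.0000) / (5.8) = 1.7586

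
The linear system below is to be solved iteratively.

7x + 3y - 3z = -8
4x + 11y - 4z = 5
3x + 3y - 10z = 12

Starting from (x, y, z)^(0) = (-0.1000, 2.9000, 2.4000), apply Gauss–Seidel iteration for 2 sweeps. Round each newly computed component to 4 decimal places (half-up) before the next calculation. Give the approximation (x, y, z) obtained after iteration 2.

Iteration 1:
  x = (-8 - (3)·2.9000 - (-3)·2.4000) / (7) = -1.3571
  y = (5 - (4)·-1.3571 - (-4)·2.4000) / (11) = 1.8208
  z = (12 - (3)·-1.3571 - (3)·1.8208) / (-10) = -1.0609
Iteration 2:
  x = (-8 - (3)·1.8208 - (-3)·-1.0609) / (7) = -2.3779
  y = (5 - (4)·-2.3779 - (-4)·-1.0609) / (11) = 0.9335
  z = (12 - (3)·-2.3779 - (3)·0.9335) / (-10) = -1.6333

(-2.3779, 0.9335, -1.6333)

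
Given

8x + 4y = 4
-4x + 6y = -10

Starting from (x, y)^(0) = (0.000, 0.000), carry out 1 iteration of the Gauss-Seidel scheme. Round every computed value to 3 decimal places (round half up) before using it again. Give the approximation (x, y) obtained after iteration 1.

Iteration 1:
  x = (4 - (4)·0.000) / (8) = 0.500
  y = (-10 - (-4)·0.500) / (6) = -1.333

(0.500, -1.333)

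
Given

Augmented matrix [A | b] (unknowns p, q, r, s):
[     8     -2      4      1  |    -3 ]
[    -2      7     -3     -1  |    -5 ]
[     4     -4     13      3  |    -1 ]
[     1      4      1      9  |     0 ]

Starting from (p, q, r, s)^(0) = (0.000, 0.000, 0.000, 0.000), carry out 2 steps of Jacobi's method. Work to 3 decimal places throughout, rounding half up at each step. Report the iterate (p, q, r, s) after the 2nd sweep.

Iteration 1:
  p = (-3 - (-2)·0.000 - (4)·0.000 - (1)·0.000) / (8) = -0.375
  q = (-5 - (-2)·0.000 - (-3)·0.000 - (-1)·0.000) / (7) = -0.714
  r = (-1 - (4)·0.000 - (-4)·0.000 - (3)·0.000) / (13) = -0.077
  s = (0 - (1)·0.000 - (4)·0.000 - (1)·0.000) / (9) = 0.000
Iteration 2:
  p = (-3 - (-2)·-0.714 - (4)·-0.077 - (1)·0.000) / (8) = -0.515
  q = (-5 - (-2)·-0.375 - (-3)·-0.077 - (-1)·0.000) / (7) = -0.854
  r = (-1 - (4)·-0.375 - (-4)·-0.714 - (3)·0.000) / (13) = -0.181
  s = (0 - (1)·-0.375 - (4)·-0.714 - (1)·-0.077) / (9) = 0.368

(-0.515, -0.854, -0.181, 0.368)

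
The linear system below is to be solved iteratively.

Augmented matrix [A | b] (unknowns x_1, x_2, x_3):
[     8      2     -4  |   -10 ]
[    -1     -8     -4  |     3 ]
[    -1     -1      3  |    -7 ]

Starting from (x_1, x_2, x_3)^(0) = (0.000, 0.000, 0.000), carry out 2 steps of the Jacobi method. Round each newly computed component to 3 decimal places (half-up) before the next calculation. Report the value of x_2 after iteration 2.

0.948

Iteration 1:
  x_1 = (-10 - (2)·0.000 - (-4)·0.000) / (8) = -1.250
  x_2 = (3 - (-1)·0.000 - (-4)·0.000) / (-8) = -0.375
  x_3 = (-7 - (-1)·0.000 - (-1)·0.000) / (3) = -2.333
Iteration 2:
  x_1 = (-10 - (2)·-0.375 - (-4)·-2.333) / (8) = -2.323
  x_2 = (3 - (-1)·-1.250 - (-4)·-2.333) / (-8) = 0.948
  x_3 = (-7 - (-1)·-1.250 - (-1)·-0.375) / (3) = -2.875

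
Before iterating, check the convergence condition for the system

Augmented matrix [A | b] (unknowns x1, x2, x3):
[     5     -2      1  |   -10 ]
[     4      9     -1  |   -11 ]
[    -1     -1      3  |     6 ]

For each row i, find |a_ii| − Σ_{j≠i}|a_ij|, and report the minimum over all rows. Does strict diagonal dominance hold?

1

row 1: |5| − (2+1) = 2
row 2: |9| − (4+1) = 4
row 3: |3| − (1+1) = 1
minimum over rows = 1 → strictly diagonally dominant (convergence guaranteed)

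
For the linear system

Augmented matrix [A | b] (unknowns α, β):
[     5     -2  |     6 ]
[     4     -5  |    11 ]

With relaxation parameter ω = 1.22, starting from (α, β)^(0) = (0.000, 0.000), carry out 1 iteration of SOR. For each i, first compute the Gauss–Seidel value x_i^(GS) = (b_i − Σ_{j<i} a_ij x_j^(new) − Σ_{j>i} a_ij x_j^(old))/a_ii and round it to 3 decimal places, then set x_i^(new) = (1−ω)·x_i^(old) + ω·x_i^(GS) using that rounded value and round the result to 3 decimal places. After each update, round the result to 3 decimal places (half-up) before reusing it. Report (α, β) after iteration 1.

(1.464, -1.255)

Iteration 1:
  α: GS value = (6 - (-2)·0.000) / (5) = 1.200;  α ← (1−ω)·0.000 + ω·1.200 = 1.464
  β: GS value = (11 - (4)·1.464) / (-5) = -1.029;  β ← (1−ω)·0.000 + ω·-1.029 = -1.255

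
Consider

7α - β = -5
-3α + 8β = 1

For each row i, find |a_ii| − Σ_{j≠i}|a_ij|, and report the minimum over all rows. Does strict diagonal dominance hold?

5

row 1: |7| − (1) = 6
row 2: |8| − (3) = 5
minimum over rows = 5 → strictly diagonally dominant (convergence guaranteed)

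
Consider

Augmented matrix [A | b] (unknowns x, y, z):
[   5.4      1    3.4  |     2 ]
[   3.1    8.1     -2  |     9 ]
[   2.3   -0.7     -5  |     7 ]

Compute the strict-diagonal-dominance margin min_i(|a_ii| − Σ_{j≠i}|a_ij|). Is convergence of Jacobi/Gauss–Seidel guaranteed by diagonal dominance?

row 1: |5.4| − (1+3.4) = 1
row 2: |8.1| − (3.1+2) = 3
row 3: |-5| − (2.3+0.7) = 2
minimum over rows = 1 → strictly diagonally dominant (convergence guaranteed)

1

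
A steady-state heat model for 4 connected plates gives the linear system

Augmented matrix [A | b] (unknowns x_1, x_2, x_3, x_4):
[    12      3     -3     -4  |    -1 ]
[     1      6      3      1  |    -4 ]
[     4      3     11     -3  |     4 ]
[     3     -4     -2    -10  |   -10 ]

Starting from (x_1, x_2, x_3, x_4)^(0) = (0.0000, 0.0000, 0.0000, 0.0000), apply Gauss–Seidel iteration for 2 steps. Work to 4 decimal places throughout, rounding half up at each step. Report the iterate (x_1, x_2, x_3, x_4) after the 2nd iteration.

(0.5968, -1.2391, 0.7905, 1.5166)

Iteration 1:
  x_1 = (-1 - (3)·0.0000 - (-3)·0.0000 - (-4)·0.0000) / (12) = -0.0833
  x_2 = (-4 - (1)·-0.0833 - (3)·0.0000 - (1)·0.0000) / (6) = -0.6528
  x_3 = (4 - (4)·-0.0833 - (3)·-0.6528 - (-3)·0.0000) / (11) = 0.5720
  x_4 = (-10 - (3)·-0.0833 - (-4)·-0.6528 - (-2)·0.5720) / (-10) = 1.1217
Iteration 2:
  x_1 = (-1 - (3)·-0.6528 - (-3)·0.5720 - (-4)·1.1217) / (12) = 0.5968
  x_2 = (-4 - (1)·0.5968 - (3)·0.5720 - (1)·1.1217) / (6) = -1.2391
  x_3 = (4 - (4)·0.5968 - (3)·-1.2391 - (-3)·1.1217) / (11) = 0.7905
  x_4 = (-10 - (3)·0.5968 - (-4)·-1.2391 - (-2)·0.7905) / (-10) = 1.5166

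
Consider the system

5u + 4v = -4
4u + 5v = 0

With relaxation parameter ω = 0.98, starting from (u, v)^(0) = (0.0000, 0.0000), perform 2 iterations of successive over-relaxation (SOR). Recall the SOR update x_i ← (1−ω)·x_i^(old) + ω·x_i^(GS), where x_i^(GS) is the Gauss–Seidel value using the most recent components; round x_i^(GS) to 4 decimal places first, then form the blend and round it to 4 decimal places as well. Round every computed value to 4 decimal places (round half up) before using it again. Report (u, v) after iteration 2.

(-1.2816, 1.0171)

Iteration 1:
  u: GS value = (-4 - (4)·0.0000) / (5) = -0.8000;  u ← (1−ω)·0.0000 + ω·-0.8000 = -0.7840
  v: GS value = (0 - (4)·-0.7840) / (5) = 0.6272;  v ← (1−ω)·0.0000 + ω·0.6272 = 0.6147
Iteration 2:
  u: GS value = (-4 - (4)·0.6147) / (5) = -1.2918;  u ← (1−ω)·-0.7840 + ω·-1.2918 = -1.2816
  v: GS value = (0 - (4)·-1.2816) / (5) = 1.0253;  v ← (1−ω)·0.6147 + ω·1.0253 = 1.0171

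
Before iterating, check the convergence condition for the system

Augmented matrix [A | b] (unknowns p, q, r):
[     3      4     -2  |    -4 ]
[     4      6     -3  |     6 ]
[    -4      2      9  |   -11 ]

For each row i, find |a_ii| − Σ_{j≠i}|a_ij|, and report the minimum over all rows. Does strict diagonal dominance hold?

row 1: |3| − (4+2) = -3
row 2: |6| − (4+3) = -1
row 3: |9| − (4+2) = 3
minimum over rows = -3 → not strictly diagonally dominant

-3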